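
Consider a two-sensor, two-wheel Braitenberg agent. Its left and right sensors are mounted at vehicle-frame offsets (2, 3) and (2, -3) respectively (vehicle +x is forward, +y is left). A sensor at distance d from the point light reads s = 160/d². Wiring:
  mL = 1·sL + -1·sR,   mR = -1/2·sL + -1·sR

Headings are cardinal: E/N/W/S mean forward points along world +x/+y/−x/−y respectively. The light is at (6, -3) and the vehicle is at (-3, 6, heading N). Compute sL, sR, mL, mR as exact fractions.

left sensor world pos  = (-6, 8); dL² = 265
right sensor world pos = (0, 8); dR² = 157
sL = 160/265 = 32/53
sR = 160/157 = 160/157
mL = 1·sL + -1·sR = -3456/8321
mR = -1/2·sL + -1·sR = -10992/8321

32/53 160/157 -3456/8321 -10992/8321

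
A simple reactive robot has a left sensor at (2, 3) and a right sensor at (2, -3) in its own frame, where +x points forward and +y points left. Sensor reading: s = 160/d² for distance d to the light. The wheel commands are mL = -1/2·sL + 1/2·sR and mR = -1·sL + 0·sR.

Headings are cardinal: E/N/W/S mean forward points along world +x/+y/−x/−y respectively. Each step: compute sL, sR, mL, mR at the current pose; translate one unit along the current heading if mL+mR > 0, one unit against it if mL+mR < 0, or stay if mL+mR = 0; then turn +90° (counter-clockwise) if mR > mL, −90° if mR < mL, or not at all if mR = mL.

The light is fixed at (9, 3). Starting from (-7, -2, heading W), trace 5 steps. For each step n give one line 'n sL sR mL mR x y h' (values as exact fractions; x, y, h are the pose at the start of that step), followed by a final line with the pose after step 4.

0 40/97 20/41 150/3977 -40/97 -7 -2 W
1 160/333 160/153 1600/5661 -160/333 -6 -2 N
2 80/89 16/25 -288/2225 -80/89 -6 -3 E
3 160/233 32/85 -3072/19805 -160/233 -7 -3 S
4 40/97 20/41 150/3977 -40/97 -7 -2 W
final -6 -2 N

n=0: pose=(-7,-2,W); sL=40/97, sR=20/41; mL=150/3977, mR=-40/97; mL+mR=-1490/3977 → advance -1; mR−mL=-1790/3977 → turn -1·90°
n=1: pose=(-6,-2,N); sL=160/333, sR=160/153; mL=1600/5661, mR=-160/333; mL+mR=-1120/5661 → advance -1; mR−mL=-480/629 → turn -1·90°
n=2: pose=(-6,-3,E); sL=80/89, sR=16/25; mL=-288/2225, mR=-80/89; mL+mR=-2288/2225 → advance -1; mR−mL=-1712/2225 → turn -1·90°
n=3: pose=(-7,-3,S); sL=160/233, sR=32/85; mL=-3072/19805, mR=-160/233; mL+mR=-16672/19805 → advance -1; mR−mL=-10528/19805 → turn -1·90°
n=4: pose=(-7,-2,W); sL=40/97, sR=20/41; mL=150/3977, mR=-40/97; mL+mR=-1490/3977 → advance -1; mR−mL=-1790/3977 → turn -1·90°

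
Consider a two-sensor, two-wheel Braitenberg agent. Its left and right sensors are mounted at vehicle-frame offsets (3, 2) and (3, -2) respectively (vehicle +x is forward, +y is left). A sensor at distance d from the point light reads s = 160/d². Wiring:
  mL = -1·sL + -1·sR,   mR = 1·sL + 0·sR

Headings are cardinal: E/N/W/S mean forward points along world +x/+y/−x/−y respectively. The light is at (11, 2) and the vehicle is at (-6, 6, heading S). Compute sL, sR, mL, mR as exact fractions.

80/113 80/181 -23520/20453 80/113

left sensor world pos  = (-4, 3); dL² = 226
right sensor world pos = (-8, 3); dR² = 362
sL = 160/226 = 80/113
sR = 160/362 = 80/181
mL = -1·sL + -1·sR = -23520/20453
mR = 1·sL + 0·sR = 80/113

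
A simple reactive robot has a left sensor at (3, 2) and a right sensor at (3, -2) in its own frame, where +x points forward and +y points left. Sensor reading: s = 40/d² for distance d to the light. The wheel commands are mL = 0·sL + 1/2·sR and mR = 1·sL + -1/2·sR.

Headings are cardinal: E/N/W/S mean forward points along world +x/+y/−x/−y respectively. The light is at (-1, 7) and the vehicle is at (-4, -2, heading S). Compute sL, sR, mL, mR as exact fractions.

left sensor world pos  = (-2, -5); dL² = 145
right sensor world pos = (-6, -5); dR² = 169
sL = 40/145 = 8/29
sR = 40/169 = 40/169
mL = 0·sL + 1/2·sR = 20/169
mR = 1·sL + -1/2·sR = 772/4901

8/29 40/169 20/169 772/4901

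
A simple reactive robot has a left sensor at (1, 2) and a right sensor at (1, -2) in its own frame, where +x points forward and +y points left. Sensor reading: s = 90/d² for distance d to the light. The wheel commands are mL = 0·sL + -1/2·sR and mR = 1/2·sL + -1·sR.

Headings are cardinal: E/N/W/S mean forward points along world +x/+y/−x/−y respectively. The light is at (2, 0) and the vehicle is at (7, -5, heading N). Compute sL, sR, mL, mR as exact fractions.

18/5 18/13 -9/13 27/65

left sensor world pos  = (5, -4); dL² = 25
right sensor world pos = (9, -4); dR² = 65
sL = 90/25 = 18/5
sR = 90/65 = 18/13
mL = 0·sL + -1/2·sR = -9/13
mR = 1/2·sL + -1·sR = 27/65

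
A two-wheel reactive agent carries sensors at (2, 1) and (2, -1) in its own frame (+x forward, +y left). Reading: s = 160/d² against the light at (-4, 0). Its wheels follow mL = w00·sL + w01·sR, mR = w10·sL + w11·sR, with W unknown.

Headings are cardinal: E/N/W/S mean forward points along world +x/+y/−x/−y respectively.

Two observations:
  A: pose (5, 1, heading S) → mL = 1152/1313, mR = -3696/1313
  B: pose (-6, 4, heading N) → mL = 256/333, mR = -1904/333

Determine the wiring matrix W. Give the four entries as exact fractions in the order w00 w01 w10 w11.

obs A: pose=(5,1,S) → sL=160/101, sR=32/13, mL=1152/1313, mR=-3696/1313
obs B: pose=(-6,4,N) → sL=32/9, sR=160/37, mL=256/333, mR=-1904/333
sensor matrix S = [[160/101, 32/13], [32/9, 160/37]]; det S = -831488/437229
solve [mL_A; mL_B] = S·[w00; w01] and [mR_A; mR_B] = S·[w10; w11]:
  w00 = -1, w01 = 1, w10 = -1, w11 = -1/2

-1 1 -1 -1/2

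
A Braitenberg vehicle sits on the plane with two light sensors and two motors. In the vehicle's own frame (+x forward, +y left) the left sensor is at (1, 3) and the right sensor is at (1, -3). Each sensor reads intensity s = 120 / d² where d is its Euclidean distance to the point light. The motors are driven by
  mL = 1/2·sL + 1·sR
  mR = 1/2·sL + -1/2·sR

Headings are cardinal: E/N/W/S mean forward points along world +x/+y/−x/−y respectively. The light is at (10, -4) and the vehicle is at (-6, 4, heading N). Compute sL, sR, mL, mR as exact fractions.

60/221 12/25 3402/5525 -576/5525

left sensor world pos  = (-9, 5); dL² = 442
right sensor world pos = (-3, 5); dR² = 250
sL = 120/442 = 60/221
sR = 120/250 = 12/25
mL = 1/2·sL + 1·sR = 3402/5525
mR = 1/2·sL + -1/2·sR = -576/5525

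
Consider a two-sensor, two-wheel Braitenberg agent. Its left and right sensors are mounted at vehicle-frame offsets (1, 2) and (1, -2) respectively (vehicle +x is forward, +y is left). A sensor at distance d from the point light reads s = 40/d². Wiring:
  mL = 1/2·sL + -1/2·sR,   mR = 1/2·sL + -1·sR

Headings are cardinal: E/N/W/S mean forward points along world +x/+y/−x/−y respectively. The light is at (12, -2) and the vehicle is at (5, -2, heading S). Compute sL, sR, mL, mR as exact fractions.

20/13 20/41 280/533 150/533

left sensor world pos  = (7, -3); dL² = 26
right sensor world pos = (3, -3); dR² = 82
sL = 40/26 = 20/13
sR = 40/82 = 20/41
mL = 1/2·sL + -1/2·sR = 280/533
mR = 1/2·sL + -1·sR = 150/533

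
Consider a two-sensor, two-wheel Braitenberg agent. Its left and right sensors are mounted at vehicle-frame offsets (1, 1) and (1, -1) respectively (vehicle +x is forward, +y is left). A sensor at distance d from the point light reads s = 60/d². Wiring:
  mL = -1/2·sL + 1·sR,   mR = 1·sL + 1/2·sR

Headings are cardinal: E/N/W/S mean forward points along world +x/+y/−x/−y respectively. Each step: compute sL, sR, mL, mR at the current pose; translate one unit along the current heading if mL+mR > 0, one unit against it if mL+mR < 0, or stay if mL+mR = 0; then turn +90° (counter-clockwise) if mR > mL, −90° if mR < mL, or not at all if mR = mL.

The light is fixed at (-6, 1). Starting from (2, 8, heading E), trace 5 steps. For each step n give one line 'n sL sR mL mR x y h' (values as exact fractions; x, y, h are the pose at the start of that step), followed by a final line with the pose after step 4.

0 12/29 20/39 346/1131 758/1131 2 8 E
1 15/32 15/41 345/2624 855/1312 3 8 N
2 60/113 12/29 486/3277 2418/3277 3 9 W
3 6/13 30/49 243/637 489/637 2 9 S
4 12/29 20/39 346/1131 758/1131 2 8 E
final 3 8 N

n=0: pose=(2,8,E); sL=12/29, sR=20/39; mL=346/1131, mR=758/1131; mL+mR=368/377 → advance +1; mR−mL=412/1131 → turn +1·90°
n=1: pose=(3,8,N); sL=15/32, sR=15/41; mL=345/2624, mR=855/1312; mL+mR=2055/2624 → advance +1; mR−mL=1365/2624 → turn +1·90°
n=2: pose=(3,9,W); sL=60/113, sR=12/29; mL=486/3277, mR=2418/3277; mL+mR=2904/3277 → advance +1; mR−mL=1932/3277 → turn +1·90°
n=3: pose=(2,9,S); sL=6/13, sR=30/49; mL=243/637, mR=489/637; mL+mR=732/637 → advance +1; mR−mL=246/637 → turn +1·90°
n=4: pose=(2,8,E); sL=12/29, sR=20/39; mL=346/1131, mR=758/1131; mL+mR=368/377 → advance +1; mR−mL=412/1131 → turn +1·90°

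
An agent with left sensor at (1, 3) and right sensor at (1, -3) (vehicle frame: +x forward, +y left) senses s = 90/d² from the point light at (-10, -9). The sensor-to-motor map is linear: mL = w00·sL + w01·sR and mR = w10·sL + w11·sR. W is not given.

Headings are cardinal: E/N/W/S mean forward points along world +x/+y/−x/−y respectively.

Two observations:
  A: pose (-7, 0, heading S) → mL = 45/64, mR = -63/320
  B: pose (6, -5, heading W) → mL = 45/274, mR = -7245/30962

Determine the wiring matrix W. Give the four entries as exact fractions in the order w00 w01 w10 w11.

obs A: pose=(-7,0,S) → sL=9/10, sR=45/32, mL=45/64, mR=-63/320
obs B: pose=(6,-5,W) → sL=45/113, sR=45/137, mL=45/274, mR=-7245/30962
sensor matrix S = [[9/10, 45/32], [45/113, 45/137]]; det S = -130977/495392
solve [mL_A; mL_B] = S·[w00; w01] and [mR_A; mR_B] = S·[w10; w11]:
  w00 = 0, w01 = 1/2, w10 = -1, w11 = 1/2

0 1/2 -1 1/2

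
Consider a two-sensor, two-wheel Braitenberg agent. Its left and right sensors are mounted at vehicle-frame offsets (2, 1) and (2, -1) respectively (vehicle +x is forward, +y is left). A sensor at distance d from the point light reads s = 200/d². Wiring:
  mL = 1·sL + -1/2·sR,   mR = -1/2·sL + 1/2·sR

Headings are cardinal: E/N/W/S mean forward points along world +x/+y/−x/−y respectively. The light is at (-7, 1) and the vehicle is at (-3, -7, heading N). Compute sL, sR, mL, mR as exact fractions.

40/9 200/61 1540/549 -320/549

left sensor world pos  = (-4, -5); dL² = 45
right sensor world pos = (-2, -5); dR² = 61
sL = 200/45 = 40/9
sR = 200/61 = 200/61
mL = 1·sL + -1/2·sR = 1540/549
mR = -1/2·sL + 1/2·sR = -320/549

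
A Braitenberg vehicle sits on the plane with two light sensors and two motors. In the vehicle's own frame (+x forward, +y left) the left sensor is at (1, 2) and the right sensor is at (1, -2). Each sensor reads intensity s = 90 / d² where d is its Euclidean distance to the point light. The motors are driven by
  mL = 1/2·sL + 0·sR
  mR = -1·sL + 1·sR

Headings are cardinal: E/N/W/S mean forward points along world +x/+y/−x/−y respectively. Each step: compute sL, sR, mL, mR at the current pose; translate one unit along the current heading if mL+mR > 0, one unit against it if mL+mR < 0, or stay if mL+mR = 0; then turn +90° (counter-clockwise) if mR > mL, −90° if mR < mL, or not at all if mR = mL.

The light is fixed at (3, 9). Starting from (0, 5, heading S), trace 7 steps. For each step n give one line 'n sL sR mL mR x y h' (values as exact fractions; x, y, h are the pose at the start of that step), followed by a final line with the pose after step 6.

n=0: pose=(0,5,S); sL=45/13, sR=9/5; mL=45/26, mR=-108/65; mL+mR=9/130 → advance +1; mR−mL=-441/130 → turn -1·90°
n=1: pose=(0,4,W); sL=18/13, sR=18/5; mL=9/13, mR=144/65; mL+mR=189/65 → advance +1; mR−mL=99/65 → turn +1·90°
n=2: pose=(-1,4,S); sL=9/4, sR=5/4; mL=9/8, mR=-1; mL+mR=1/8 → advance +1; mR−mL=-17/8 → turn -1·90°
n=3: pose=(-1,3,W); sL=90/89, sR=90/41; mL=45/89, mR=4320/3649; mL+mR=6165/3649 → advance +1; mR−mL=2475/3649 → turn +1·90°
n=4: pose=(-2,3,S); sL=45/29, sR=45/49; mL=45/58, mR=-900/1421; mL+mR=405/2842 → advance +1; mR−mL=-4005/2842 → turn -1·90°
n=5: pose=(-2,2,W); sL=10/13, sR=90/61; mL=5/13, mR=560/793; mL+mR=865/793 → advance +1; mR−mL=255/793 → turn +1·90°
n=6: pose=(-3,2,S); sL=9/8, sR=45/64; mL=9/16, mR=-27/64; mL+mR=9/64 → advance +1; mR−mL=-63/64 → turn -1·90°

0 45/13 9/5 45/26 -108/65 0 5 S
1 18/13 18/5 9/13 144/65 0 4 W
2 9/4 5/4 9/8 -1 -1 4 S
3 90/89 90/41 45/89 4320/3649 -1 3 W
4 45/29 45/49 45/58 -900/1421 -2 3 S
5 10/13 90/61 5/13 560/793 -2 2 W
6 9/8 45/64 9/16 -27/64 -3 2 S
final -3 1 W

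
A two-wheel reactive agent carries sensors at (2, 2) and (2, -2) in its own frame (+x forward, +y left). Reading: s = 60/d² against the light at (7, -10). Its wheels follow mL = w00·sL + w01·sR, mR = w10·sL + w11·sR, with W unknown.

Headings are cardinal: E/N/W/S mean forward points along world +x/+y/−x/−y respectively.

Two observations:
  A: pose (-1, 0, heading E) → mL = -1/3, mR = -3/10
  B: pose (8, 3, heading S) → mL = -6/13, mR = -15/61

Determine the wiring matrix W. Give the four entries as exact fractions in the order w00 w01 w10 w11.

obs A: pose=(-1,0,E) → sL=1/3, sR=3/5, mL=-1/3, mR=-3/10
obs B: pose=(8,3,S) → sL=6/13, sR=30/61, mL=-6/13, mR=-15/61
sensor matrix S = [[1/3, 3/5], [6/13, 30/61]]; det S = -448/3965
solve [mL_A; mL_B] = S·[w00; w01] and [mR_A; mR_B] = S·[w10; w11]:
  w00 = -1, w01 = 0, w10 = 0, w11 = -1/2

-1 0 0 -1/2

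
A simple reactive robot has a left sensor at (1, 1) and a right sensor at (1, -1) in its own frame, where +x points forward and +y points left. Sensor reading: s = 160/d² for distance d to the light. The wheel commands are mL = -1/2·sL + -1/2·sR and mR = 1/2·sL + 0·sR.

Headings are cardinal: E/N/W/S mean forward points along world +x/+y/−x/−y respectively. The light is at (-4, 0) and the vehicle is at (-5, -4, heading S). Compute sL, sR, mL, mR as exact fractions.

left sensor world pos  = (-4, -5); dL² = 25
right sensor world pos = (-6, -5); dR² = 29
sL = 160/25 = 32/5
sR = 160/29 = 160/29
mL = -1/2·sL + -1/2·sR = -864/145
mR = 1/2·sL + 0·sR = 16/5

32/5 160/29 -864/145 16/5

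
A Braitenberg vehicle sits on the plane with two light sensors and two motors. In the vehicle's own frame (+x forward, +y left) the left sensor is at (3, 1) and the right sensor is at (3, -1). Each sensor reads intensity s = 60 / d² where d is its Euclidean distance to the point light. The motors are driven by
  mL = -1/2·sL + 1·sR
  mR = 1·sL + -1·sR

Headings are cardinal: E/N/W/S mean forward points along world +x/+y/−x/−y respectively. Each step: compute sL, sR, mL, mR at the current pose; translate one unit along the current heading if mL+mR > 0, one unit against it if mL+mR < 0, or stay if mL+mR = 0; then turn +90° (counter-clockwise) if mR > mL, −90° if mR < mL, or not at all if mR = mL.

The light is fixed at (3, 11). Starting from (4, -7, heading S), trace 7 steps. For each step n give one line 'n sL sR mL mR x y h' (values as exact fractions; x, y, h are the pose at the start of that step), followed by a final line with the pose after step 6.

0 12/89 20/147 898/13083 -16/13083 4 -7 S
1 15/101 15/82 450/4141 -285/8282 4 -8 W
2 60/257 60/257 30/257 0 3 -8 N
3 30/149 6/37 339/5513 216/5513 3 -7 E
4 12/89 20/147 898/13083 -16/13083 4 -7 S
5 15/101 15/82 450/4141 -285/8282 4 -8 W
6 60/257 60/257 30/257 0 3 -8 N
final 3 -7 E

n=0: pose=(4,-7,S); sL=12/89, sR=20/147; mL=898/13083, mR=-16/13083; mL+mR=6/89 → advance +1; mR−mL=-914/13083 → turn -1·90°
n=1: pose=(4,-8,W); sL=15/101, sR=15/82; mL=450/4141, mR=-285/8282; mL+mR=15/202 → advance +1; mR−mL=-1185/8282 → turn -1·90°
n=2: pose=(3,-8,N); sL=60/257, sR=60/257; mL=30/257, mR=0; mL+mR=30/257 → advance +1; mR−mL=-30/257 → turn -1·90°
n=3: pose=(3,-7,E); sL=30/149, sR=6/37; mL=339/5513, mR=216/5513; mL+mR=15/149 → advance +1; mR−mL=-123/5513 → turn -1·90°
n=4: pose=(4,-7,S); sL=12/89, sR=20/147; mL=898/13083, mR=-16/13083; mL+mR=6/89 → advance +1; mR−mL=-914/13083 → turn -1·90°
n=5: pose=(4,-8,W); sL=15/101, sR=15/82; mL=450/4141, mR=-285/8282; mL+mR=15/202 → advance +1; mR−mL=-1185/8282 → turn -1·90°
n=6: pose=(3,-8,N); sL=60/257, sR=60/257; mL=30/257, mR=0; mL+mR=30/257 → advance +1; mR−mL=-30/257 → turn -1·90°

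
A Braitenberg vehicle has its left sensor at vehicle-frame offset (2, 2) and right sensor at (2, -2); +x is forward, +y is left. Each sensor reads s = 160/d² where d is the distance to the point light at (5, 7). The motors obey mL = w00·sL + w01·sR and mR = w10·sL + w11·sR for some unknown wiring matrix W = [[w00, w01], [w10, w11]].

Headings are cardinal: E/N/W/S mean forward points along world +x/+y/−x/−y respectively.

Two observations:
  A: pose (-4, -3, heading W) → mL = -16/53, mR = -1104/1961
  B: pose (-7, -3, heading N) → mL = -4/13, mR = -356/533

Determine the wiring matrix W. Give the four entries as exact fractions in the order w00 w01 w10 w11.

-1/2 0 1/2 -1

obs A: pose=(-4,-3,W) → sL=32/53, sR=32/37, mL=-16/53, mR=-1104/1961
obs B: pose=(-7,-3,N) → sL=8/13, sR=40/41, mL=-4/13, mR=-356/533
sensor matrix S = [[32/53, 32/37], [8/13, 40/41]]; det S = 59392/1045213
solve [mL_A; mL_B] = S·[w00; w01] and [mR_A; mR_B] = S·[w10; w11]:
  w00 = -1/2, w01 = 0, w10 = 1/2, w11 = -1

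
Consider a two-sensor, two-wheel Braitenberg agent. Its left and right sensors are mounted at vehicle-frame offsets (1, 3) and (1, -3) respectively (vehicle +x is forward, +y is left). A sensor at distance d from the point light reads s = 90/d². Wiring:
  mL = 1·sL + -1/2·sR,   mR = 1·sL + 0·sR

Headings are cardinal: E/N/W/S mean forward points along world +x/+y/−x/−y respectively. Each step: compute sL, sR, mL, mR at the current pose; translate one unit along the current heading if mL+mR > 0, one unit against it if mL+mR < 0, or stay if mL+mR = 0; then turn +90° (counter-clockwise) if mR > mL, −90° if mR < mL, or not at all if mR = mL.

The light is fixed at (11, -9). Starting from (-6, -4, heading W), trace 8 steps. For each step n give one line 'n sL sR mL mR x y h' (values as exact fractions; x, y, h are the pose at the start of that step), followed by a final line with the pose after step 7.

n=0: pose=(-6,-4,W); sL=45/164, sR=45/194; mL=630/3977, mR=45/164; mL+mR=6885/15908 → advance +1; mR−mL=45/388 → turn +1·90°
n=1: pose=(-7,-4,S); sL=90/241, sR=90/457; mL=30285/110137, mR=90/241; mL+mR=71415/110137 → advance +1; mR−mL=45/457 → turn +1·90°
n=2: pose=(-7,-5,E); sL=45/169, sR=9/29; mL=1089/9802, mR=45/169; mL+mR=3699/9802 → advance +1; mR−mL=9/58 → turn +1·90°
n=3: pose=(-6,-5,N); sL=18/85, sR=90/221; mL=9/1105, mR=18/85; mL+mR=243/1105 → advance +1; mR−mL=45/221 → turn +1·90°
n=4: pose=(-6,-4,W); sL=45/164, sR=45/194; mL=630/3977, mR=45/164; mL+mR=6885/15908 → advance +1; mR−mL=45/388 → turn +1·90°
n=5: pose=(-7,-4,S); sL=90/241, sR=90/457; mL=30285/110137, mR=90/241; mL+mR=71415/110137 → advance +1; mR−mL=45/457 → turn +1·90°
n=6: pose=(-7,-5,E); sL=45/169, sR=9/29; mL=1089/9802, mR=45/169; mL+mR=3699/9802 → advance +1; mR−mL=9/58 → turn +1·90°
n=7: pose=(-6,-5,N); sL=18/85, sR=90/221; mL=9/1105, mR=18/85; mL+mR=243/1105 → advance +1; mR−mL=45/221 → turn +1·90°

0 45/164 45/194 630/3977 45/164 -6 -4 W
1 90/241 90/457 30285/110137 90/241 -7 -4 S
2 45/169 9/29 1089/9802 45/169 -7 -5 E
3 18/85 90/221 9/1105 18/85 -6 -5 N
4 45/164 45/194 630/3977 45/164 -6 -4 W
5 90/241 90/457 30285/110137 90/241 -7 -4 S
6 45/169 9/29 1089/9802 45/169 -7 -5 E
7 18/85 90/221 9/1105 18/85 -6 -5 N
final -6 -4 W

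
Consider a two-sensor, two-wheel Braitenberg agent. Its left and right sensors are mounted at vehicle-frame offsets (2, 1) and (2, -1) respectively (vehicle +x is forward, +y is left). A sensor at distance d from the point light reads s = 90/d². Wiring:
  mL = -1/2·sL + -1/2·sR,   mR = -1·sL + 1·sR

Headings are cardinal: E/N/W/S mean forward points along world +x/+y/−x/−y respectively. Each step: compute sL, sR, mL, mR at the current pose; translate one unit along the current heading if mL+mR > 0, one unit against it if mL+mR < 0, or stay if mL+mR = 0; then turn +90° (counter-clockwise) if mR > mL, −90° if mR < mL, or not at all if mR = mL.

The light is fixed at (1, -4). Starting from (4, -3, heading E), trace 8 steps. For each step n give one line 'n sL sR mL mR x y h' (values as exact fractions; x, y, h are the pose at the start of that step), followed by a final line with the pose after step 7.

0 90/29 18/5 -486/145 72/145 4 -3 E
1 9 5 -7 -4 3 -3 N
2 90 90 -90 0 3 -4 W
3 9/2 45/4 -63/8 27/4 4 -4 S
4 90/29 18/5 -486/145 72/145 4 -3 E
5 9 5 -7 -4 3 -3 N
6 90 90 -90 0 3 -4 W
7 9/2 45/4 -63/8 27/4 4 -4 S
final 4 -3 E

n=0: pose=(4,-3,E); sL=90/29, sR=18/5; mL=-486/145, mR=72/145; mL+mR=-414/145 → advance -1; mR−mL=558/145 → turn +1·90°
n=1: pose=(3,-3,N); sL=9, sR=5; mL=-7, mR=-4; mL+mR=-11 → advance -1; mR−mL=3 → turn +1·90°
n=2: pose=(3,-4,W); sL=90, sR=90; mL=-90, mR=0; mL+mR=-90 → advance -1; mR−mL=90 → turn +1·90°
n=3: pose=(4,-4,S); sL=9/2, sR=45/4; mL=-63/8, mR=27/4; mL+mR=-9/8 → advance -1; mR−mL=117/8 → turn +1·90°
n=4: pose=(4,-3,E); sL=90/29, sR=18/5; mL=-486/145, mR=72/145; mL+mR=-414/145 → advance -1; mR−mL=558/145 → turn +1·90°
n=5: pose=(3,-3,N); sL=9, sR=5; mL=-7, mR=-4; mL+mR=-11 → advance -1; mR−mL=3 → turn +1·90°
n=6: pose=(3,-4,W); sL=90, sR=90; mL=-90, mR=0; mL+mR=-90 → advance -1; mR−mL=90 → turn +1·90°
n=7: pose=(4,-4,S); sL=9/2, sR=45/4; mL=-63/8, mR=27/4; mL+mR=-9/8 → advance -1; mR−mL=117/8 → turn +1·90°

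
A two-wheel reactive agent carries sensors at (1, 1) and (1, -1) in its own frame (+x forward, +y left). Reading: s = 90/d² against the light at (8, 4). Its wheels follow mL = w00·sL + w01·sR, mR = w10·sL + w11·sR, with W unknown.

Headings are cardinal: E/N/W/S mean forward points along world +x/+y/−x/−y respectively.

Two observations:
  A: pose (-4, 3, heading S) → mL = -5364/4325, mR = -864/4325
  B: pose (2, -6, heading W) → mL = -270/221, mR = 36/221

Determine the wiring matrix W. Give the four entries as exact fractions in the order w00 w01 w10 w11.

-1 -1 -1 1

obs A: pose=(-4,3,S) → sL=18/25, sR=90/173, mL=-5364/4325, mR=-864/4325
obs B: pose=(2,-6,W) → sL=9/17, sR=9/13, mL=-270/221, mR=36/221
sensor matrix S = [[18/25, 90/173], [9/17, 9/13]]; det S = 213192/955825
solve [mL_A; mL_B] = S·[w00; w01] and [mR_A; mR_B] = S·[w10; w11]:
  w00 = -1, w01 = -1, w10 = -1, w11 = 1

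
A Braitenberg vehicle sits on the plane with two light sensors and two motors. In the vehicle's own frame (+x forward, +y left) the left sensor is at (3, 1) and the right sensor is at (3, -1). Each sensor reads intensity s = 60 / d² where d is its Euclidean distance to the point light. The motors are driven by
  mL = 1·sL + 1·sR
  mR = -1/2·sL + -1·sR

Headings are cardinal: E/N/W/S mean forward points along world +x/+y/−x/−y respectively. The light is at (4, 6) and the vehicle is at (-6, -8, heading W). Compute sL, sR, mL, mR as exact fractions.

left sensor world pos  = (-9, -9); dL² = 394
right sensor world pos = (-9, -7); dR² = 338
sL = 60/394 = 30/197
sR = 60/338 = 30/169
mL = 1·sL + 1·sR = 10980/33293
mR = -1/2·sL + -1·sR = -8445/33293

30/197 30/169 10980/33293 -8445/33293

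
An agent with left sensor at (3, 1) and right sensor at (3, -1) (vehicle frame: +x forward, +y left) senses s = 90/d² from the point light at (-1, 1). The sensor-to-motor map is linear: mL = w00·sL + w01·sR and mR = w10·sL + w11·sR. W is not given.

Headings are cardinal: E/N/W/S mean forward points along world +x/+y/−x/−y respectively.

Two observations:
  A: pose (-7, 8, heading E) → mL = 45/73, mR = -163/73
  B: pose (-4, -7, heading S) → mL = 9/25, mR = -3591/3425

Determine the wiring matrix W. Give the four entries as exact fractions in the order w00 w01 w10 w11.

1/2 0 -1 -1/2

obs A: pose=(-7,8,E) → sL=90/73, sR=2, mL=45/73, mR=-163/73
obs B: pose=(-4,-7,S) → sL=18/25, sR=90/137, mL=9/25, mR=-3591/3425
sensor matrix S = [[90/73, 2], [18/25, 90/137]]; det S = -157536/250025
solve [mL_A; mL_B] = S·[w00; w01] and [mR_A; mR_B] = S·[w10; w11]:
  w00 = 1/2, w01 = 0, w10 = -1, w11 = -1/2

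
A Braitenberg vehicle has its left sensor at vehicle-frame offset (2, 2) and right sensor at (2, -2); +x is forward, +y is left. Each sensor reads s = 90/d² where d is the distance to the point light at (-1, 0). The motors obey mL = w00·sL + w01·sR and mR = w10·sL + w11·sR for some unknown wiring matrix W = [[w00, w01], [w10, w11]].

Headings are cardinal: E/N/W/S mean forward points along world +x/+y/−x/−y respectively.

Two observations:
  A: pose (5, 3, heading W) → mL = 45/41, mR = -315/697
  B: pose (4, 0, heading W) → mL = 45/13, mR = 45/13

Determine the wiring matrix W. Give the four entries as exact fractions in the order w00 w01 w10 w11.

obs A: pose=(5,3,W) → sL=90/17, sR=90/41, mL=45/41, mR=-315/697
obs B: pose=(4,0,W) → sL=90/13, sR=90/13, mL=45/13, mR=45/13
sensor matrix S = [[90/17, 90/41], [90/13, 90/13]]; det S = 194400/9061
solve [mL_A; mL_B] = S·[w00; w01] and [mR_A; mR_B] = S·[w10; w11]:
  w00 = 0, w01 = 1/2, w10 = -1/2, w11 = 1

0 1/2 -1/2 1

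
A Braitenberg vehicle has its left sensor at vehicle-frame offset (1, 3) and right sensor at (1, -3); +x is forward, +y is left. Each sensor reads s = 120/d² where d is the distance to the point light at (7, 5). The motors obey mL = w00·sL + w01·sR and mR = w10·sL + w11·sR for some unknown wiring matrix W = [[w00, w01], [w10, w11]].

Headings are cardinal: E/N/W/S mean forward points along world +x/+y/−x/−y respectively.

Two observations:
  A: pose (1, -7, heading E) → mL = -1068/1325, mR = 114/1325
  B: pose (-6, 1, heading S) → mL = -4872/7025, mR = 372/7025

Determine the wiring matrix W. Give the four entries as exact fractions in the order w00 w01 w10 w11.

obs A: pose=(1,-7,E) → sL=60/53, sR=12/25, mL=-1068/1325, mR=114/1325
obs B: pose=(-6,1,S) → sL=24/25, sR=120/281, mL=-4872/7025, mR=372/7025
sensor matrix S = [[60/53, 12/25], [24/25, 120/281]]; det S = 210816/9308125
solve [mL_A; mL_B] = S·[w00; w01] and [mR_A; mR_B] = S·[w10; w11]:
  w00 = -1/2, w01 = -1/2, w10 = 1/2, w11 = -1

-1/2 -1/2 1/2 -1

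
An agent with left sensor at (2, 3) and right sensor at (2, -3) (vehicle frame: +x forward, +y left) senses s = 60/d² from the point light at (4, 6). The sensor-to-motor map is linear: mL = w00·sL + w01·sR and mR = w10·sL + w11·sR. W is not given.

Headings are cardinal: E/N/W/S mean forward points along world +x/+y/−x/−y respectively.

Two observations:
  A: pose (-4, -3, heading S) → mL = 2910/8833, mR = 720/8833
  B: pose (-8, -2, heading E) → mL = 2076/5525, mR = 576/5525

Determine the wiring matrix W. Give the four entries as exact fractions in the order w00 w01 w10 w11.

obs A: pose=(-4,-3,S) → sL=30/73, sR=30/121, mL=2910/8833, mR=720/8833
obs B: pose=(-8,-2,E) → sL=12/25, sR=60/221, mL=2076/5525, mR=576/5525
sensor matrix S = [[30/73, 30/121], [12/25, 60/221]]; det S = -72576/9760465
solve [mL_A; mL_B] = S·[w00; w01] and [mR_A; mR_B] = S·[w10; w11]:
  w00 = 1/2, w01 = 1/2, w10 = 1/2, w11 = -1/2

1/2 1/2 1/2 -1/2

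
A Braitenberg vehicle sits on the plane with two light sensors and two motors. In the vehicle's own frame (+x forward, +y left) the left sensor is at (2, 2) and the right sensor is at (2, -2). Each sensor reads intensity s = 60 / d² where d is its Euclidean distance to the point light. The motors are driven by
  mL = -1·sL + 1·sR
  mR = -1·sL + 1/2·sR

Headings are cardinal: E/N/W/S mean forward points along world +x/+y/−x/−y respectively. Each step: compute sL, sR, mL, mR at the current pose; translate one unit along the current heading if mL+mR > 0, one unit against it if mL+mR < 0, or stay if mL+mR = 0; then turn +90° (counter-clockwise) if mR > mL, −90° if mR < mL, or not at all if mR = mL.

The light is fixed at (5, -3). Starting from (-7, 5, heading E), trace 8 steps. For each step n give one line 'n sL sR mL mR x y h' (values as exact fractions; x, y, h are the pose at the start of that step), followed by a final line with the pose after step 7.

n=0: pose=(-7,5,E); sL=3/10, sR=15/34; mL=12/85, mR=-27/340; mL+mR=21/340 → advance +1; mR−mL=-15/68 → turn -1·90°
n=1: pose=(-6,5,S); sL=20/39, sR=12/41; mL=-352/1599, mR=-586/1599; mL+mR=-938/1599 → advance -1; mR−mL=-6/41 → turn -1·90°
n=2: pose=(-6,6,W); sL=30/109, sR=6/29; mL=-216/3161, mR=-543/3161; mL+mR=-759/3161 → advance -1; mR−mL=-3/29 → turn -1·90°
n=3: pose=(-5,6,N); sL=12/53, sR=12/37; mL=192/1961, mR=-126/1961; mL+mR=66/1961 → advance +1; mR−mL=-6/37 → turn -1·90°
n=4: pose=(-5,7,E); sL=15/52, sR=15/32; mL=75/416, mR=-45/832; mL+mR=105/832 → advance +1; mR−mL=-15/64 → turn -1·90°
n=5: pose=(-4,7,S); sL=60/113, sR=12/37; mL=-864/4181, mR=-1542/4181; mL+mR=-2406/4181 → advance -1; mR−mL=-6/37 → turn -1·90°
n=6: pose=(-4,8,W); sL=30/101, sR=6/29; mL=-264/2929, mR=-567/2929; mL+mR=-831/2929 → advance -1; mR−mL=-3/29 → turn -1·90°
n=7: pose=(-3,8,N); sL=60/269, sR=12/41; mL=768/11029, mR=-846/11029; mL+mR=-78/11029 → advance -1; mR−mL=-6/41 → turn -1·90°

0 3/10 15/34 12/85 -27/340 -7 5 E
1 20/39 12/41 -352/1599 -586/1599 -6 5 S
2 30/109 6/29 -216/3161 -543/3161 -6 6 W
3 12/53 12/37 192/1961 -126/1961 -5 6 N
4 15/52 15/32 75/416 -45/832 -5 7 E
5 60/113 12/37 -864/4181 -1542/4181 -4 7 S
6 30/101 6/29 -264/2929 -567/2929 -4 8 W
7 60/269 12/41 768/11029 -846/11029 -3 8 N
final -3 7 E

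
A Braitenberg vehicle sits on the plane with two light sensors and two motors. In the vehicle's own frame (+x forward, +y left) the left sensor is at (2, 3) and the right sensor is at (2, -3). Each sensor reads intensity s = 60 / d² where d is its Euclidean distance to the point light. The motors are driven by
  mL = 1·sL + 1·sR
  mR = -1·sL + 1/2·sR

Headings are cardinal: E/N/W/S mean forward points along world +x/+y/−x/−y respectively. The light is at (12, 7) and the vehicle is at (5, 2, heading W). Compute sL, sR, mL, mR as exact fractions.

left sensor world pos  = (3, -1); dL² = 145
right sensor world pos = (3, 5); dR² = 85
sL = 60/145 = 12/29
sR = 60/85 = 12/17
mL = 1·sL + 1·sR = 552/493
mR = -1·sL + 1/2·sR = -30/493

12/29 12/17 552/493 -30/493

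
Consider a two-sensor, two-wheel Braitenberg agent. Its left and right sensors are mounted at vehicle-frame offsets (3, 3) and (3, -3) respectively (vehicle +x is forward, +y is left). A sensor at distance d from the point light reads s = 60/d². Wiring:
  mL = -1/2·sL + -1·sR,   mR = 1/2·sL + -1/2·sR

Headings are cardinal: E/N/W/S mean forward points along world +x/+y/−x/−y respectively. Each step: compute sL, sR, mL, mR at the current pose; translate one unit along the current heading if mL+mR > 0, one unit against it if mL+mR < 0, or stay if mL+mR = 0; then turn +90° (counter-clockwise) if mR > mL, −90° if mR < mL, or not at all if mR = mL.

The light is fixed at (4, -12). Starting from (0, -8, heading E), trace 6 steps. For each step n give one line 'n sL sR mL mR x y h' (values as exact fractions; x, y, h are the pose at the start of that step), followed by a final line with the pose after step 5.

0 6/5 30 -153/5 -72/5 0 -8 E
1 60/113 60/53 -8370/5989 -1800/5989 -1 -8 N
2 15/16 3/5 -171/160 27/160 -1 -9 W
3 60 60/49 -1530/49 1440/49 0 -9 S
4 6/5 30 -153/5 -72/5 0 -8 E
5 60/113 60/53 -8370/5989 -1800/5989 -1 -8 N
final -1 -9 W

n=0: pose=(0,-8,E); sL=6/5, sR=30; mL=-153/5, mR=-72/5; mL+mR=-45 → advance -1; mR−mL=81/5 → turn +1·90°
n=1: pose=(-1,-8,N); sL=60/113, sR=60/53; mL=-8370/5989, mR=-1800/5989; mL+mR=-90/53 → advance -1; mR−mL=6570/5989 → turn +1·90°
n=2: pose=(-1,-9,W); sL=15/16, sR=3/5; mL=-171/160, mR=27/160; mL+mR=-9/10 → advance -1; mR−mL=99/80 → turn +1·90°
n=3: pose=(0,-9,S); sL=60, sR=60/49; mL=-1530/49, mR=1440/49; mL+mR=-90/49 → advance -1; mR−mL=2970/49 → turn +1·90°
n=4: pose=(0,-8,E); sL=6/5, sR=30; mL=-153/5, mR=-72/5; mL+mR=-45 → advance -1; mR−mL=81/5 → turn +1·90°
n=5: pose=(-1,-8,N); sL=60/113, sR=60/53; mL=-8370/5989, mR=-1800/5989; mL+mR=-90/53 → advance -1; mR−mL=6570/5989 → turn +1·90°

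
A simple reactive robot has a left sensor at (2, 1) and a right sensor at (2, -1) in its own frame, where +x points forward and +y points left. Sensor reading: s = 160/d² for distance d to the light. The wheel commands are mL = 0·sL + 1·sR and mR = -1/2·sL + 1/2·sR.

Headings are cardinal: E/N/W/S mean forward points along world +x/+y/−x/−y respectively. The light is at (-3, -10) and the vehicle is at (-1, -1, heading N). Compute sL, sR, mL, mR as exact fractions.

80/61 16/13 16/13 -32/793

left sensor world pos  = (-2, 1); dL² = 122
right sensor world pos = (0, 1); dR² = 130
sL = 160/122 = 80/61
sR = 160/130 = 16/13
mL = 0·sL + 1·sR = 16/13
mR = -1/2·sL + 1/2·sR = -32/793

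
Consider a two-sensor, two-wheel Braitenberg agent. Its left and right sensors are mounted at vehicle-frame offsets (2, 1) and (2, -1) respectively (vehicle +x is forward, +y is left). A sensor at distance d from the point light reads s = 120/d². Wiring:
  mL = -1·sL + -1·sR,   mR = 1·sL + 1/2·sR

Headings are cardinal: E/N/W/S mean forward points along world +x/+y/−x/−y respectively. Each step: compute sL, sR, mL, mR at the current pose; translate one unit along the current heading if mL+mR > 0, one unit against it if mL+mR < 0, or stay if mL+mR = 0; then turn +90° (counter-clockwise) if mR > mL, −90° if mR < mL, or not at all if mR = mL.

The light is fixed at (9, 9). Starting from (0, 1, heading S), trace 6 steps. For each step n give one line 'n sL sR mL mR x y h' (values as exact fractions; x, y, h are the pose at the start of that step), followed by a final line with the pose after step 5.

0 30/41 3/5 -273/205 423/410 0 1 S
1 24/17 120/113 -4752/1921 3732/1921 0 2 E
2 60/73 60/53 -7560/3869 5370/3869 -1 2 N
3 8/15 120/193 -3344/2895 2444/2895 -1 1 W
4 30/41 3/5 -273/205 423/410 0 1 S
5 24/17 120/113 -4752/1921 3732/1921 0 2 E
final -1 2 N

n=0: pose=(0,1,S); sL=30/41, sR=3/5; mL=-273/205, mR=423/410; mL+mR=-3/10 → advance -1; mR−mL=969/410 → turn +1·90°
n=1: pose=(0,2,E); sL=24/17, sR=120/113; mL=-4752/1921, mR=3732/1921; mL+mR=-60/113 → advance -1; mR−mL=8484/1921 → turn +1·90°
n=2: pose=(-1,2,N); sL=60/73, sR=60/53; mL=-7560/3869, mR=5370/3869; mL+mR=-30/53 → advance -1; mR−mL=12930/3869 → turn +1·90°
n=3: pose=(-1,1,W); sL=8/15, sR=120/193; mL=-3344/2895, mR=2444/2895; mL+mR=-60/193 → advance -1; mR−mL=5788/2895 → turn +1·90°
n=4: pose=(0,1,S); sL=30/41, sR=3/5; mL=-273/205, mR=423/410; mL+mR=-3/10 → advance -1; mR−mL=969/410 → turn +1·90°
n=5: pose=(0,2,E); sL=24/17, sR=120/113; mL=-4752/1921, mR=3732/1921; mL+mR=-60/113 → advance -1; mR−mL=8484/1921 → turn +1·90°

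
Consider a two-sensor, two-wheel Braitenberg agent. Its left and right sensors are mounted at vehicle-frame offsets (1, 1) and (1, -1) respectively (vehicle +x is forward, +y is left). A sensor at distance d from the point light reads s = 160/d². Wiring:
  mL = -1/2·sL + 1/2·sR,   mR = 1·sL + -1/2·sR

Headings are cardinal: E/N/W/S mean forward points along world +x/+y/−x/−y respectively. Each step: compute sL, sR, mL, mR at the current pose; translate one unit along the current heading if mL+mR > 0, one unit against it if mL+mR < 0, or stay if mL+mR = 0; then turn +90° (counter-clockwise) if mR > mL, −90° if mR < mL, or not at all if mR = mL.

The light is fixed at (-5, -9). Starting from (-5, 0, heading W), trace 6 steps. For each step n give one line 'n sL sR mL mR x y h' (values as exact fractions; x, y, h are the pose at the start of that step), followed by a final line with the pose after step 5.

0 32/13 160/101 -576/1313 2192/1313 -5 0 W
1 5/2 40/17 -5/68 45/34 -6 0 S
2 160/81 160/49 2560/3969 1360/3969 -6 -1 E
3 16/5 16/5 0 8/5 -5 -1 S
4 32/13 160/37 448/481 144/481 -5 -2 E
5 4 40/9 2/9 16/9 -4 -2 S
final -4 -3 E

n=0: pose=(-5,0,W); sL=32/13, sR=160/101; mL=-576/1313, mR=2192/1313; mL+mR=16/13 → advance +1; mR−mL=2768/1313 → turn +1·90°
n=1: pose=(-6,0,S); sL=5/2, sR=40/17; mL=-5/68, mR=45/34; mL+mR=5/4 → advance +1; mR−mL=95/68 → turn +1·90°
n=2: pose=(-6,-1,E); sL=160/81, sR=160/49; mL=2560/3969, mR=1360/3969; mL+mR=80/81 → advance +1; mR−mL=-400/1323 → turn -1·90°
n=3: pose=(-5,-1,S); sL=16/5, sR=16/5; mL=0, mR=8/5; mL+mR=8/5 → advance +1; mR−mL=8/5 → turn +1·90°
n=4: pose=(-5,-2,E); sL=32/13, sR=160/37; mL=448/481, mR=144/481; mL+mR=16/13 → advance +1; mR−mL=-304/481 → turn -1·90°
n=5: pose=(-4,-2,S); sL=4, sR=40/9; mL=2/9, mR=16/9; mL+mR=2 → advance +1; mR−mL=14/9 → turn +1·90°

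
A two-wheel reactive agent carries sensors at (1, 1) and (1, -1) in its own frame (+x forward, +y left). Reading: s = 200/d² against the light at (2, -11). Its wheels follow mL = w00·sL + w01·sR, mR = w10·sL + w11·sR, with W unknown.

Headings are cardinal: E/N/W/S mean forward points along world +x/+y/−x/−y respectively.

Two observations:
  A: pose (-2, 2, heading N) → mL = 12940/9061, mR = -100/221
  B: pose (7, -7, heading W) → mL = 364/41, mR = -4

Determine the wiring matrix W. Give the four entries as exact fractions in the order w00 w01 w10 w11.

1/2 1 -1/2 0

obs A: pose=(-2,2,N) → sL=200/221, sR=40/41, mL=12940/9061, mR=-100/221
obs B: pose=(7,-7,W) → sL=8, sR=200/41, mL=364/41, mR=-4
sensor matrix S = [[200/221, 40/41], [8, 200/41]]; det S = -30720/9061
solve [mL_A; mL_B] = S·[w00; w01] and [mR_A; mR_B] = S·[w10; w11]:
  w00 = 1/2, w01 = 1, w10 = -1/2, w11 = 0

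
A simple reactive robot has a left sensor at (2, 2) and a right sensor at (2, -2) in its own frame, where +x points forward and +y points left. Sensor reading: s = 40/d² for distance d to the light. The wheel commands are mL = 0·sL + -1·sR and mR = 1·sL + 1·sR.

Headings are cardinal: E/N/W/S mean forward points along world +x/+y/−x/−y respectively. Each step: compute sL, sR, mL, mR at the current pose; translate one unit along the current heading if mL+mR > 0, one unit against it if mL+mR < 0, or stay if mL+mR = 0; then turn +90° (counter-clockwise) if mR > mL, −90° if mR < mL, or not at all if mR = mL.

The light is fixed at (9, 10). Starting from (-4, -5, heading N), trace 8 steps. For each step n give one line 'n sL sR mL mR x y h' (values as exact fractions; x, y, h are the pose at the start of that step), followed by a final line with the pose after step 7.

0 20/197 4/29 -4/29 1368/5713 -4 -5 N
1 40/481 40/369 -40/369 34000/177489 -4 -4 W
2 1/10 5/64 -5/64 57/320 -5 -4 S
3 40/313 40/433 -40/433 29840/135529 -5 -5 E
4 20/197 4/29 -4/29 1368/5713 -4 -5 N
5 40/481 40/369 -40/369 34000/177489 -4 -4 W
6 1/10 5/64 -5/64 57/320 -5 -4 S
7 40/313 40/433 -40/433 29840/135529 -5 -5 E
final -4 -5 N

n=0: pose=(-4,-5,N); sL=20/197, sR=4/29; mL=-4/29, mR=1368/5713; mL+mR=20/197 → advance +1; mR−mL=2156/5713 → turn +1·90°
n=1: pose=(-4,-4,W); sL=40/481, sR=40/369; mL=-40/369, mR=34000/177489; mL+mR=40/481 → advance +1; mR−mL=53240/177489 → turn +1·90°
n=2: pose=(-5,-4,S); sL=1/10, sR=5/64; mL=-5/64, mR=57/320; mL+mR=1/10 → advance +1; mR−mL=41/160 → turn +1·90°
n=3: pose=(-5,-5,E); sL=40/313, sR=40/433; mL=-40/433, mR=29840/135529; mL+mR=40/313 → advance +1; mR−mL=42360/135529 → turn +1·90°
n=4: pose=(-4,-5,N); sL=20/197, sR=4/29; mL=-4/29, mR=1368/5713; mL+mR=20/197 → advance +1; mR−mL=2156/5713 → turn +1·90°
n=5: pose=(-4,-4,W); sL=40/481, sR=40/369; mL=-40/369, mR=34000/177489; mL+mR=40/481 → advance +1; mR−mL=53240/177489 → turn +1·90°
n=6: pose=(-5,-4,S); sL=1/10, sR=5/64; mL=-5/64, mR=57/320; mL+mR=1/10 → advance +1; mR−mL=41/160 → turn +1·90°
n=7: pose=(-5,-5,E); sL=40/313, sR=40/433; mL=-40/433, mR=29840/135529; mL+mR=40/313 → advance +1; mR−mL=42360/135529 → turn +1·90°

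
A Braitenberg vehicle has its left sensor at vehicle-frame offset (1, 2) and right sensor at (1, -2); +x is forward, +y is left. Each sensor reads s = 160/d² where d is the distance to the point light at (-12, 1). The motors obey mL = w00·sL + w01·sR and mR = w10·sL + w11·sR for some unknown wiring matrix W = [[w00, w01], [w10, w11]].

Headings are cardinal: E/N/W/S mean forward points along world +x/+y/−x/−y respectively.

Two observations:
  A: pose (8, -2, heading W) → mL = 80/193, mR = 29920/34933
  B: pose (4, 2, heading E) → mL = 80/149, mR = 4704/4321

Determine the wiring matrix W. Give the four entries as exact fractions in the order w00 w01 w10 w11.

obs A: pose=(8,-2,W) → sL=80/193, sR=80/181, mL=80/193, mR=29920/34933
obs B: pose=(4,2,E) → sL=80/149, sR=16/29, mL=80/149, mR=4704/4321
sensor matrix S = [[80/193, 80/181], [80/149, 16/29]]; det S = -1300480/150945493
solve [mL_A; mL_B] = S·[w00; w01] and [mR_A; mR_B] = S·[w10; w11]:
  w00 = 1, w01 = 0, w10 = 1, w11 = 1

1 0 1 1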